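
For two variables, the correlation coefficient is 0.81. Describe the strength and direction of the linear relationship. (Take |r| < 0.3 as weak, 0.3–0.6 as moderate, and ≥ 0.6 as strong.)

r = 0.81 > 0 so the relationship is positive.
|r| = 0.81, which falls in the strong range.

strong positive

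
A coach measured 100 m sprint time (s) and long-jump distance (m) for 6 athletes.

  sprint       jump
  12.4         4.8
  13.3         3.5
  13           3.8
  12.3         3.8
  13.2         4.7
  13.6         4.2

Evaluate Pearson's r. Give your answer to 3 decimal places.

-0.149

n = 6, Σx = 77.8, Σy = 24.8, Σx² = 1010.14, Σy² = 103.9, Σxy = 321.37
nΣxy − ΣxΣy = 1928.22 − 1929.44 = -1.22
nΣx² − (Σx)² = 6060.84 − 6052.84 = 8; nΣy² − (Σy)² = 623.4 − 615.04 = 8.36
r = -1.22 / √(8 × 8.36) = -1.22 / 8.1780 ≈ -0.149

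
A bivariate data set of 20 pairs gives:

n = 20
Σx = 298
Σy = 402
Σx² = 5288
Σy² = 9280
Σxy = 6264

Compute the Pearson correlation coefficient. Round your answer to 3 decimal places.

r = (nΣxy − ΣxΣy) / √[(nΣx² − (Σx)²)(nΣy² − (Σy)²)]
Numerator: 20×6264 − 298×402 = 5484
Denominator: √[(105760 − 88804)(185600 − 161604)] = √[16956 × 23996] = 20171.1719
r = 5484 / 20171.1719 ≈ 0.272

0.272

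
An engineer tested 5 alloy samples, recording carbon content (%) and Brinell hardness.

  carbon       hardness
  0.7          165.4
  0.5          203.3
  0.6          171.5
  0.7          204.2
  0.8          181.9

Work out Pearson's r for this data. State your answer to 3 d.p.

n = 5, Σx = 3.3, Σy = 926.3, Σx² = 2.23, Σy² = 172885.55, Σxy = 608.79
nΣxy − ΣxΣy = 3043.95 − 3056.79 = -12.84
nΣx² − (Σx)² = 11.15 − 10.89 = 0.26; nΣy² − (Σy)² = 864427.75 − 858031.69 = 6396.06
r = -12.84 / √(0.26 × 6396.06) = -12.84 / 40.7796 ≈ -0.315

-0.315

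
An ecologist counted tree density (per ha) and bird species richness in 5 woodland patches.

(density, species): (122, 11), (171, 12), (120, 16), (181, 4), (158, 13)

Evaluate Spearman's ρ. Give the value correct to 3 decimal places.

-0.700

Rank density: 2, 4, 1, 5, 3
Rank species: 2, 3, 5, 1, 4
d = rank(density) − rank(species): 0, 1, -4, 4, -1; Σd² = 34
ρ = 1 − 6Σd² / [n(n²−1)] = 1 − 6×34 / (5×24) = 1 − 204/120 ≈ -0.700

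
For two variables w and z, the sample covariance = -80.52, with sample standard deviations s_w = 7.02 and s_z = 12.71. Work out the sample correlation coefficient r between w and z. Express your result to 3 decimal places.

-0.902

r = Cov(w,z) / (s_w · s_z) = -80.52 / (7.02 × 12.71)
  = -80.52 / 89.2242 ≈ -0.902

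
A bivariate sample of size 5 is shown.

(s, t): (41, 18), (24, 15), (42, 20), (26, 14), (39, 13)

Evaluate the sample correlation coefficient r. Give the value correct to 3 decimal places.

0.563

n = 5, Σs = 172, Σt = 80, Σs² = 6218, Σt² = 1314, Σst = 2809
nΣst − ΣsΣt = 14045 − 13760 = 285
nΣs² − (Σs)² = 31090 − 29584 = 1506; nΣt² − (Σt)² = 6570 − 6400 = 170
r = 285 / √(1506 × 170) = 285 / 505.9842 ≈ 0.563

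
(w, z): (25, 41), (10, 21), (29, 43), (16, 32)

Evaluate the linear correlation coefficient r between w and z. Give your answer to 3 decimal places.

n = 4, Σw = 80, Σz = 137, Σw² = 1822, Σz² = 4995, Σwz = 2994
nΣwz − ΣwΣz = 11976 − 10960 = 1016
nΣw² − (Σw)² = 7288 − 6400 = 888; nΣz² − (Σz)² = 19980 − 18769 = 1211
r = 1016 / √(888 × 1211) = 1016 / 1036.9995 ≈ 0.980

0.980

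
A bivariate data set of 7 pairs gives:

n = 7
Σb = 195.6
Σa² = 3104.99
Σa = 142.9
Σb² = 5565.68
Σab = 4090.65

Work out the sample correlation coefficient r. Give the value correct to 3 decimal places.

r = (nΣab − ΣaΣb) / √[(nΣa² − (Σa)²)(nΣb² − (Σb)²)]
Numerator: 7×4090.65 − 142.9×195.6 = 683.31
Denominator: √[(21734.93 − 20420.41)(38959.76 − 38259.36)] = √[1314.52 × 700.4] = 959.5258
r = 683.31 / 959.5258 ≈ 0.712

0.712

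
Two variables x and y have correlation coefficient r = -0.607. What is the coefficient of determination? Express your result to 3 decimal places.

r² = (-0.607)² = 0.368

0.368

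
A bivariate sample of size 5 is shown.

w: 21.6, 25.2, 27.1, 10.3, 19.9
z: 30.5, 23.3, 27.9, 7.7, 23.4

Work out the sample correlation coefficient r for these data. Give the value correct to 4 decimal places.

n = 5, Σw = 104.1, Σz = 112.8, Σw² = 2338.11, Σz² = 2858.4, Σwz = 2547.02
nΣwz − ΣwΣz = 12735.1 − 11742.48 = 992.62
nΣw² − (Σw)² = 11690.55 − 10836.81 = 853.74; nΣz² − (Σz)² = 14292 − 12723.84 = 1568.16
r = 992.62 / √(853.74 × 1568.16) = 992.62 / 1157.0656 ≈ 0.8579

0.8579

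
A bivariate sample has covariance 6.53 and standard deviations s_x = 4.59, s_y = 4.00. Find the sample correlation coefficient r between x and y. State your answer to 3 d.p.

0.356

r = Cov(x,y) / (s_x · s_y) = 6.53 / (4.59 × 4.00)
  = 6.53 / 18.3600 ≈ 0.356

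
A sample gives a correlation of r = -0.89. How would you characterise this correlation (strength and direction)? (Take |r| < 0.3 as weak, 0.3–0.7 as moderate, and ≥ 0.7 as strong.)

r = -0.89 < 0 so the relationship is negative.
|r| = 0.89, which falls in the strong range.

strong negative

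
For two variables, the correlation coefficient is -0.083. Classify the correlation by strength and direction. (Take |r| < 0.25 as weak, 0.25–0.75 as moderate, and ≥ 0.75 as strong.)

r = -0.083 < 0 so the relationship is negative.
|r| = 0.083, which falls in the weak range.

weak negative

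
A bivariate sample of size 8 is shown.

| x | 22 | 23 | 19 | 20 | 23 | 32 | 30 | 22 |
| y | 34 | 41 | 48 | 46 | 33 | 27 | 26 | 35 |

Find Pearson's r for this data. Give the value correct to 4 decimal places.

n = 8, Σx = 191, Σy = 290, Σx² = 4711, Σy² = 10976, Σxy = 6696
nΣxy − ΣxΣy = 53568 − 55390 = -1822
nΣx² − (Σx)² = 37688 − 36481 = 1207; nΣy² − (Σy)² = 87808 − 84100 = 3708
r = -1822 / √(1207 × 3708) = -1822 / 2115.5510 ≈ -0.8612

-0.8612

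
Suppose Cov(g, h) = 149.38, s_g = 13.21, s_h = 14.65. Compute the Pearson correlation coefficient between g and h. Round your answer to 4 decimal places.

0.7719

r = Cov(g,h) / (s_g · s_h) = 149.38 / (13.21 × 14.65)
  = 149.38 / 193.5265 ≈ 0.7719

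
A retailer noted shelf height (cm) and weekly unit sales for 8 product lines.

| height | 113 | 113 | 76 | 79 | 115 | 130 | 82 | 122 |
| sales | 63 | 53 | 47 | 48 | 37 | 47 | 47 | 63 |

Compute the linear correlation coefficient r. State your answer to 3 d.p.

0.273

n = 8, Σx = 830, Σy = 405, Σx² = 89288, Σy² = 21047, Σxy = 42377
nΣxy − ΣxΣy = 339016 − 336150 = 2866
nΣx² − (Σx)² = 714304 − 688900 = 25404; nΣy² − (Σy)² = 168376 − 164025 = 4351
r = 2866 / √(25404 × 4351) = 2866 / 10513.4582 ≈ 0.273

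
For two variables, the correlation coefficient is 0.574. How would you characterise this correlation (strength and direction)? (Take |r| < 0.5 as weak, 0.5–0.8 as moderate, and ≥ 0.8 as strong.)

r = 0.574 > 0 so the relationship is positive.
|r| = 0.574, which falls in the moderate range.

moderate positive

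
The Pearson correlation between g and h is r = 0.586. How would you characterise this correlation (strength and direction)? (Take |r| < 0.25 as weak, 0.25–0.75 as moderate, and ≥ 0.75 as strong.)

r = 0.586 > 0 so the relationship is positive.
|r| = 0.586, which falls in the moderate range.

moderate positive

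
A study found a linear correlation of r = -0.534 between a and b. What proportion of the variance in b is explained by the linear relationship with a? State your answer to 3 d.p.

0.285

r² = (-0.534)² = 0.285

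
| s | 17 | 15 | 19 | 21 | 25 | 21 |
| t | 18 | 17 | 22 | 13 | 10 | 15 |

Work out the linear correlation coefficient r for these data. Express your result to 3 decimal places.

n = 6, Σs = 118, Σt = 95, Σs² = 2382, Σt² = 1591, Σst = 1817
nΣst − ΣsΣt = 10902 − 11210 = -308
nΣs² − (Σs)² = 14292 − 13924 = 368; nΣt² − (Σt)² = 9546 − 9025 = 521
r = -308 / √(368 × 521) = -308 / 437.8676 ≈ -0.703

-0.703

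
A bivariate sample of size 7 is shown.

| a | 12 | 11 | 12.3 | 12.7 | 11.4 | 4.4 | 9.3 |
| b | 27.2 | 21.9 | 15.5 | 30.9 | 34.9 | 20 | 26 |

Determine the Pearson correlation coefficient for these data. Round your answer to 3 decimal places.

n = 7, Σa = 73.1, Σb = 176.4, Σa² = 813.39, Σb² = 4708.52, Σab = 1878.04
nΣab − ΣaΣb = 13146.28 − 12894.84 = 251.44
nΣa² − (Σa)² = 5693.73 − 5343.61 = 350.12; nΣb² − (Σb)² = 32959.64 − 31116.96 = 1842.68
r = 251.44 / √(350.12 × 1842.68) = 251.44 / 803.2180 ≈ 0.313

0.313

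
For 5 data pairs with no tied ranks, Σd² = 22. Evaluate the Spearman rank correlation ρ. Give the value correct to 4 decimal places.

-0.1000

ρ = 1 − 6Σd² / [n(n²−1)] = 1 − 6×22 / (5×24)
  = 1 − 132/120 = 1 − 1.10000 ≈ -0.1000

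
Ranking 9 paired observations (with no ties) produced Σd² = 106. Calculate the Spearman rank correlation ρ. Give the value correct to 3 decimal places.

ρ = 1 − 6Σd² / [n(n²−1)] = 1 − 6×106 / (9×80)
  = 1 − 636/720 = 1 − 0.8833 ≈ 0.117

0.117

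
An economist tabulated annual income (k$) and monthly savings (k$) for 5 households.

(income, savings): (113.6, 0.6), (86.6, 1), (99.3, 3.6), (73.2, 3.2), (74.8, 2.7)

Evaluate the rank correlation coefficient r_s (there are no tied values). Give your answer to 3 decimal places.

-0.400

Rank income: 5, 3, 4, 1, 2
Rank savings: 1, 2, 5, 4, 3
d = rank(income) − rank(savings): 4, 1, -1, -3, -1; Σd² = 28
ρ = 1 − 6Σd² / [n(n²−1)] = 1 − 6×28 / (5×24) = 1 − 168/120 ≈ -0.400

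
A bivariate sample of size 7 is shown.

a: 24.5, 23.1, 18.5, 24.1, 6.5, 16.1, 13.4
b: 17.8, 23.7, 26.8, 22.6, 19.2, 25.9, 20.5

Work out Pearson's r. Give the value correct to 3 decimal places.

n = 7, Σa = 126.2, Σb = 156.5, Σa² = 2537.94, Σb² = 3567.23, Σab = 2840.52
nΣab − ΣaΣb = 19883.64 − 19750.3 = 133.34
nΣa² − (Σa)² = 17765.58 − 15926.44 = 1839.14; nΣb² − (Σb)² = 24970.61 − 24492.25 = 478.36
r = 133.34 / √(1839.14 × 478.36) = 133.34 / 937.9611 ≈ 0.142

0.142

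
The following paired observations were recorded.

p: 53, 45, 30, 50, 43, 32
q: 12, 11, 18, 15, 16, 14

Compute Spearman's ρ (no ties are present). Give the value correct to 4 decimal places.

-0.6000

Rank p: 6, 4, 1, 5, 3, 2
Rank q: 2, 1, 6, 4, 5, 3
d = rank(p) − rank(q): 4, 3, -5, 1, -2, -1; Σd² = 56
ρ = 1 − 6Σd² / [n(n²−1)] = 1 − 6×56 / (6×35) = 1 − 336/210 ≈ -0.6000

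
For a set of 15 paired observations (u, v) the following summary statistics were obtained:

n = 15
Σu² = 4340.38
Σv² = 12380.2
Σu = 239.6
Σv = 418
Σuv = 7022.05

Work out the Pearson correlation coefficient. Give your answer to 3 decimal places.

r = (nΣuv − ΣuΣv) / √[(nΣu² − (Σu)²)(nΣv² − (Σv)²)]
Numerator: 15×7022.05 − 239.6×418 = 5177.95
Denominator: √[(65105.7 − 57408.16)(185703 − 174724)] = √[7697.54 × 10979] = 9193.0023
r = 5177.95 / 9193.0023 ≈ 0.563

0.563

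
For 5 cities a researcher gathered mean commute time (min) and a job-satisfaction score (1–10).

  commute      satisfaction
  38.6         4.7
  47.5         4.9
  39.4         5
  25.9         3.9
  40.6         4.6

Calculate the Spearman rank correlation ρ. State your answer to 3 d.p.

Rank commute: 2, 5, 3, 1, 4
Rank satisfaction: 3, 4, 5, 1, 2
d = rank(commute) − rank(satisfaction): -1, 1, -2, 0, 2; Σd² = 10
ρ = 1 − 6Σd² / [n(n²−1)] = 1 − 6×10 / (5×24) = 1 − 60/120 ≈ 0.500

0.500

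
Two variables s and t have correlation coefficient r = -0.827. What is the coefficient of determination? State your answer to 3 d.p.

0.684

r² = (-0.827)² = 0.684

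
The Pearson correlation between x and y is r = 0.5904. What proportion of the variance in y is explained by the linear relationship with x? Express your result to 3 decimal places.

r² = (0.5904)² = 0.349

0.349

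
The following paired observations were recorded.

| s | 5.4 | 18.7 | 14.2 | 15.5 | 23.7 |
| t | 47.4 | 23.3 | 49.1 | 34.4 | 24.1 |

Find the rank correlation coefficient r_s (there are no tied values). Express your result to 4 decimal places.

-0.8000

Rank s: 1, 4, 2, 3, 5
Rank t: 4, 1, 5, 3, 2
d = rank(s) − rank(t): -3, 3, -3, 0, 3; Σd² = 36
ρ = 1 − 6Σd² / [n(n²−1)] = 1 − 6×36 / (5×24) = 1 − 216/120 ≈ -0.8000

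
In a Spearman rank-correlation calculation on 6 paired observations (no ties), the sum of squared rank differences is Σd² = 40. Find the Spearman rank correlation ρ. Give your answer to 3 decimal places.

-0.143

ρ = 1 − 6Σd² / [n(n²−1)] = 1 − 6×40 / (6×35)
  = 1 − 240/210 = 1 − 1.1429 ≈ -0.143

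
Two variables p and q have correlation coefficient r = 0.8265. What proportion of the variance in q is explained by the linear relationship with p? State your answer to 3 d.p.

r² = (0.8265)² = 0.683

0.683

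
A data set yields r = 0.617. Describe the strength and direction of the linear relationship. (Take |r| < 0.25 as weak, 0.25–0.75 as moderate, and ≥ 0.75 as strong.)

r = 0.617 > 0 so the relationship is positive.
|r| = 0.617, which falls in the moderate range.

moderate positive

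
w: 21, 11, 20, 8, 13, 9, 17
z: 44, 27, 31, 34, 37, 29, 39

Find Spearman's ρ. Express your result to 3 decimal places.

0.571

Rank w: 7, 3, 6, 1, 4, 2, 5
Rank z: 7, 1, 3, 4, 5, 2, 6
d = rank(w) − rank(z): 0, 2, 3, -3, -1, 0, -1; Σd² = 24
ρ = 1 − 6Σd² / [n(n²−1)] = 1 − 6×24 / (7×48) = 1 − 144/336 ≈ 0.571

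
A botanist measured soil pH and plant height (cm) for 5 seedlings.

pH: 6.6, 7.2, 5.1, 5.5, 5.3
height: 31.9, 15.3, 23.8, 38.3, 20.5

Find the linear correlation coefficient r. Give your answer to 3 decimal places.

-0.288

n = 5, Σx = 29.7, Σy = 129.8, Σx² = 179.75, Σy² = 3705.28, Σxy = 761.38
nΣxy − ΣxΣy = 3806.9 − 3855.06 = -48.16
nΣx² − (Σx)² = 898.75 − 882.09 = 16.66; nΣy² − (Σy)² = 18526.4 − 16848.04 = 1678.36
r = -48.16 / √(16.66 × 1678.36) = -48.16 / 167.2169 ≈ -0.288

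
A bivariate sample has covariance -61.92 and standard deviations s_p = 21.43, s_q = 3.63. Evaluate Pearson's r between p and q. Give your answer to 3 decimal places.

-0.796

r = Cov(p,q) / (s_p · s_q) = -61.92 / (21.43 × 3.63)
  = -61.92 / 77.7909 ≈ -0.796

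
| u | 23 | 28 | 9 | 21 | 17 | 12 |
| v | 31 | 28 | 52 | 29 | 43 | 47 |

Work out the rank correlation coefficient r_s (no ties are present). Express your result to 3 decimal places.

-0.943

Rank u: 5, 6, 1, 4, 3, 2
Rank v: 3, 1, 6, 2, 4, 5
d = rank(u) − rank(v): 2, 5, -5, 2, -1, -3; Σd² = 68
ρ = 1 − 6Σd² / [n(n²−1)] = 1 − 6×68 / (6×35) = 1 − 408/210 ≈ -0.943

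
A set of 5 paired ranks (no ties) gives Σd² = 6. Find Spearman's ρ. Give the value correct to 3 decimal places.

0.700

ρ = 1 − 6Σd² / [n(n²−1)] = 1 − 6×6 / (5×24)
  = 1 − 36/120 = 1 − 0.3000 ≈ 0.700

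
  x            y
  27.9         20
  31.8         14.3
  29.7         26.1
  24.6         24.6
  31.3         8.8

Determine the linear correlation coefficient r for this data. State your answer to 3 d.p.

n = 5, Σx = 145.3, Σy = 93.8, Σx² = 4256.59, Σy² = 1968.3, Σxy = 2668.51
nΣxy − ΣxΣy = 13342.55 − 13629.14 = -286.59
nΣx² − (Σx)² = 21282.95 − 21112.09 = 170.86; nΣy² − (Σy)² = 9841.5 − 8798.44 = 1043.06
r = -286.59 / √(170.86 × 1043.06) = -286.59 / 422.1578 ≈ -0.679

-0.679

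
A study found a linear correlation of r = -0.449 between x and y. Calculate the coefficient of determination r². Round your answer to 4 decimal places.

0.2016

r² = (-0.449)² = 0.2016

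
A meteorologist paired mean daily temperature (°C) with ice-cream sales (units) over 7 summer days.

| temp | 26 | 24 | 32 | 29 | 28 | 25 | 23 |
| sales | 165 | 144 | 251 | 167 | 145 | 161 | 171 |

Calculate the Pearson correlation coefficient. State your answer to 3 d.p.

n = 7, Σx = 187, Σy = 1204, Σx² = 5055, Σy² = 215038, Σxy = 32639
nΣxy − ΣxΣy = 228473 − 225148 = 3325
nΣx² − (Σx)² = 35385 − 34969 = 416; nΣy² − (Σy)² = 1505266 − 1449616 = 55650
r = 3325 / √(416 × 55650) = 3325 / 4811.4863 ≈ 0.691

0.691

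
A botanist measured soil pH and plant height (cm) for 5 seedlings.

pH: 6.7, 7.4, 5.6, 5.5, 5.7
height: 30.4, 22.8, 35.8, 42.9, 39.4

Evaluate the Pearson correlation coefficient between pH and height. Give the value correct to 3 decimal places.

-0.956

n = 5, Σx = 30.9, Σy = 171.3, Σx² = 193.75, Σy² = 6118.41, Σxy = 1033.41
nΣxy − ΣxΣy = 5167.05 − 5293.17 = -126.12
nΣx² − (Σx)² = 968.75 − 954.81 = 13.94; nΣy² − (Σy)² = 30592.05 − 29343.69 = 1248.36
r = -126.12 / √(13.94 × 1248.36) = -126.12 / 131.9172 ≈ -0.956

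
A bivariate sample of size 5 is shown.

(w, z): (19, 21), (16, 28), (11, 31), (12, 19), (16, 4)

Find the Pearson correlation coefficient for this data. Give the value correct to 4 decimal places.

n = 5, Σw = 74, Σz = 103, Σw² = 1138, Σz² = 2563, Σwz = 1480
nΣwz − ΣwΣz = 7400 − 7622 = -222
nΣw² − (Σw)² = 5690 − 5476 = 214; nΣz² − (Σz)² = 12815 − 10609 = 2206
r = -222 / √(214 × 2206) = -222 / 687.0837 ≈ -0.3231

-0.3231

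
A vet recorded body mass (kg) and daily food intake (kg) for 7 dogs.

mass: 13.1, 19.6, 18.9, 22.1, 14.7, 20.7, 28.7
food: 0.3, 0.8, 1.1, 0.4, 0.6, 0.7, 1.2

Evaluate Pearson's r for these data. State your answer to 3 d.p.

n = 7, Σx = 137.8, Σy = 5.1, Σx² = 2869.66, Σy² = 4.39, Σxy = 106.99
nΣxy − ΣxΣy = 748.93 − 702.78 = 46.15
nΣx² − (Σx)² = 20087.62 − 18988.84 = 1098.78; nΣy² − (Σy)² = 30.73 − 26.01 = 4.72
r = 46.15 / √(1098.78 × 4.72) = 46.15 / 72.0156 ≈ 0.641

0.641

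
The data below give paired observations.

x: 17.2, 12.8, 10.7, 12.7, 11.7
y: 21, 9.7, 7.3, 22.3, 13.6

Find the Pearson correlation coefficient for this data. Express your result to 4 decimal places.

0.6565

n = 5, Σx = 65.1, Σy = 73.9, Σx² = 872.35, Σy² = 1270.63, Σxy = 1005.8
nΣxy − ΣxΣy = 5029 − 4810.89 = 218.11
nΣx² − (Σx)² = 4361.75 − 4238.01 = 123.74; nΣy² − (Σy)² = 6353.15 − 5461.21 = 891.94
r = 218.11 / √(123.74 × 891.94) = 218.11 / 332.2178 ≈ 0.6565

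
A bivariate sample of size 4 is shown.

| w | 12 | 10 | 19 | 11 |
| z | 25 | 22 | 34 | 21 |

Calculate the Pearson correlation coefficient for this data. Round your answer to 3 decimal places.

0.980

n = 4, Σw = 52, Σz = 102, Σw² = 726, Σz² = 2706, Σwz = 1397
nΣwz − ΣwΣz = 5588 − 5304 = 284
nΣw² − (Σw)² = 2904 − 2704 = 200; nΣz² − (Σz)² = 10824 − 10404 = 420
r = 284 / √(200 × 420) = 284 / 289.8275 ≈ 0.980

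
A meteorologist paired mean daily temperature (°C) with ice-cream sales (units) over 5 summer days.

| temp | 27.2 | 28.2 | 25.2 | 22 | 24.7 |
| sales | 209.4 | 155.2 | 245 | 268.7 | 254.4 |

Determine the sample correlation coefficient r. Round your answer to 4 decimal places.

-0.9072

n = 5, Σx = 127.3, Σy = 1132.7, Σx² = 3264.21, Σy² = 264879.45, Σxy = 28441.4
nΣxy − ΣxΣy = 142207 − 144192.71 = -1985.71
nΣx² − (Σx)² = 16321.05 − 16205.29 = 115.76; nΣy² − (Σy)² = 1324397.25 − 1283009.29 = 41387.96
r = -1985.71 / √(115.76 × 41387.96) = -1985.71 / 2188.8514 ≈ -0.9072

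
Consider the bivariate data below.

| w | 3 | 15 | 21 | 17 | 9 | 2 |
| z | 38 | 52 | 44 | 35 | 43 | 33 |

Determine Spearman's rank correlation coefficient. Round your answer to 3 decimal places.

Rank w: 2, 4, 6, 5, 3, 1
Rank z: 3, 6, 5, 2, 4, 1
d = rank(w) − rank(z): -1, -2, 1, 3, -1, 0; Σd² = 16
ρ = 1 − 6Σd² / [n(n²−1)] = 1 − 6×16 / (6×35) = 1 − 96/210 ≈ 0.543

0.543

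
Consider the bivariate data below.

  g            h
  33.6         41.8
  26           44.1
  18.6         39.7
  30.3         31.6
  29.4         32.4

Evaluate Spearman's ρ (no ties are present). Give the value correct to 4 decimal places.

-0.2000

Rank g: 5, 2, 1, 4, 3
Rank h: 4, 5, 3, 1, 2
d = rank(g) − rank(h): 1, -3, -2, 3, 1; Σd² = 24
ρ = 1 − 6Σd² / [n(n²−1)] = 1 − 6×24 / (5×24) = 1 − 144/120 ≈ -0.2000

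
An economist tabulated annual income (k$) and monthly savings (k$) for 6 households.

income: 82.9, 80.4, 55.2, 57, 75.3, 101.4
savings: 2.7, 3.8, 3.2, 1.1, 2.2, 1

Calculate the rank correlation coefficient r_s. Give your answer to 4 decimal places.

-0.3143

Rank income: 5, 4, 1, 2, 3, 6
Rank savings: 4, 6, 5, 2, 3, 1
d = rank(income) − rank(savings): 1, -2, -4, 0, 0, 5; Σd² = 46
ρ = 1 − 6Σd² / [n(n²−1)] = 1 − 6×46 / (6×35) = 1 − 276/210 ≈ -0.3143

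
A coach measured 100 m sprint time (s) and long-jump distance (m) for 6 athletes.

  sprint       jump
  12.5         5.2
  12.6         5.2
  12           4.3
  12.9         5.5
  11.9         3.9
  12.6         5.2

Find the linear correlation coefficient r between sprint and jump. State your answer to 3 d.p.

0.977

n = 6, Σx = 74.5, Σy = 29.3, Σx² = 925.79, Σy² = 145.07, Σxy = 365
nΣxy − ΣxΣy = 2190 − 2182.85 = 7.15
nΣx² − (Σx)² = 5554.74 − 5550.25 = 4.49; nΣy² − (Σy)² = 870.42 − 858.49 = 11.93
r = 7.15 / √(4.49 × 11.93) = 7.15 / 7.3189 ≈ 0.977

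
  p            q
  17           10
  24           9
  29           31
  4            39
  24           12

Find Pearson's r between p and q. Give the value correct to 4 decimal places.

n = 5, Σp = 98, Σq = 101, Σp² = 2298, Σq² = 2807, Σpq = 1729
nΣpq − ΣpΣq = 8645 − 9898 = -1253
nΣp² − (Σp)² = 11490 − 9604 = 1886; nΣq² − (Σq)² = 14035 − 10201 = 3834
r = -1253 / √(1886 × 3834) = -1253 / 2689.0377 ≈ -0.4660

-0.4660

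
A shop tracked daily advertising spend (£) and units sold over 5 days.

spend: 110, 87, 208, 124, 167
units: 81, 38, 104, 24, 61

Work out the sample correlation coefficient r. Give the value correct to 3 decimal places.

0.666

n = 5, Σx = 696, Σy = 308, Σx² = 106198, Σy² = 23118, Σxy = 47011
nΣxy − ΣxΣy = 235055 − 214368 = 20687
nΣx² − (Σx)² = 530990 − 484416 = 46574; nΣy² − (Σy)² = 115590 − 94864 = 20726
r = 20687 / √(46574 × 20726) = 20687 / 31069.1603 ≈ 0.666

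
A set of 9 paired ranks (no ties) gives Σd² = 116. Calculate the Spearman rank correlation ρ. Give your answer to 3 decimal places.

ρ = 1 − 6Σd² / [n(n²−1)] = 1 − 6×116 / (9×80)
  = 1 − 696/720 = 1 − 0.9667 ≈ 0.033

0.033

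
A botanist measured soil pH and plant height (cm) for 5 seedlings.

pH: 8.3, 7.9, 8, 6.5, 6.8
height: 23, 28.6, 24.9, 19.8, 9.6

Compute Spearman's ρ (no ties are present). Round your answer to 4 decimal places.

Rank pH: 5, 3, 4, 1, 2
Rank height: 3, 5, 4, 2, 1
d = rank(pH) − rank(height): 2, -2, 0, -1, 1; Σd² = 10
ρ = 1 − 6Σd² / [n(n²−1)] = 1 − 6×10 / (5×24) = 1 − 60/120 ≈ 0.5000

0.5000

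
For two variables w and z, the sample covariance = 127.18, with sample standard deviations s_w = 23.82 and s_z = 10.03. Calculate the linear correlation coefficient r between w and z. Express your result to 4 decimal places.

0.5323

r = Cov(w,z) / (s_w · s_z) = 127.18 / (23.82 × 10.03)
  = 127.18 / 238.9146 ≈ 0.5323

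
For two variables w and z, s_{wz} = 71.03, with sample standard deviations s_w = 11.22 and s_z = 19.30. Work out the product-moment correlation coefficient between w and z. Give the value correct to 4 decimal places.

r = Cov(w,z) / (s_w · s_z) = 71.03 / (11.22 × 19.30)
  = 71.03 / 216.5460 ≈ 0.3280

0.3280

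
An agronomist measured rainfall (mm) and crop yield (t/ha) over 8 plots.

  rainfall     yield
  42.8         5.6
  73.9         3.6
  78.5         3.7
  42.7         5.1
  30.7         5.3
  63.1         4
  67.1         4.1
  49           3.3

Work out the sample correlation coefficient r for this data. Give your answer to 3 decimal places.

n = 8, Σx = 447.8, Σy = 34.7, Σx² = 27106.1, Σy² = 155.81, Σxy = 1865.86
nΣxy − ΣxΣy = 14926.88 − 15538.66 = -611.78
nΣx² − (Σx)² = 216848.8 − 200524.84 = 16323.96; nΣy² − (Σy)² = 1246.48 − 1204.09 = 42.39
r = -611.78 / √(16323.96 × 42.39) = -611.78 / 831.8489 ≈ -0.735

-0.735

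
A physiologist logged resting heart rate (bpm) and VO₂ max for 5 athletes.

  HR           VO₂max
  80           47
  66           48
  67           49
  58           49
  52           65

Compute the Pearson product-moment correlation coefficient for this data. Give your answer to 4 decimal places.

n = 5, Σx = 323, Σy = 258, Σx² = 21313, Σy² = 13540, Σxy = 16433
nΣxy − ΣxΣy = 82165 − 83334 = -1169
nΣx² − (Σx)² = 106565 − 104329 = 2236; nΣy² − (Σy)² = 67700 − 66564 = 1136
r = -1169 / √(2236 × 1136) = -1169 / 1593.7679 ≈ -0.7335

-0.7335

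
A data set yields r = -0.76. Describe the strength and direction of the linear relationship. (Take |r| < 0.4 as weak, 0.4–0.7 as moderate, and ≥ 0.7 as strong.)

r = -0.76 < 0 so the relationship is negative.
|r| = 0.76, which falls in the strong range.

strong negative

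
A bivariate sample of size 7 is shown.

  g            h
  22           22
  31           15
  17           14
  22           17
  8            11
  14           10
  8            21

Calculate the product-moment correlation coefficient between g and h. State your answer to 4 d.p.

0.1732

n = 7, Σg = 122, Σh = 110, Σg² = 2542, Σh² = 1856, Σgh = 1957
nΣgh − ΣgΣh = 13699 − 13420 = 279
nΣg² − (Σg)² = 17794 − 14884 = 2910; nΣh² − (Σh)² = 12992 − 12100 = 892
r = 279 / √(2910 × 892) = 279 / 1611.1238 ≈ 0.1732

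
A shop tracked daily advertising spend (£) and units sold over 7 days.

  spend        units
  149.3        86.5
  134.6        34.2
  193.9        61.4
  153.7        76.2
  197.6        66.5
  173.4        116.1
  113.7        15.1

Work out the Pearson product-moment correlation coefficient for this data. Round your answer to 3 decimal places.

n = 7, Σx = 1116.2, Σy = 456, Σx² = 183669.56, Σy² = 36357.76, Σxy = 76124.18
nΣxy − ΣxΣy = 532869.26 − 508987.2 = 23882.06
nΣx² − (Σx)² = 1285686.92 − 1245902.44 = 39784.48; nΣy² − (Σy)² = 254504.32 − 207936 = 46568.32
r = 23882.06 / √(39784.48 × 46568.32) = 23882.06 / 43042.9599 ≈ 0.555

0.555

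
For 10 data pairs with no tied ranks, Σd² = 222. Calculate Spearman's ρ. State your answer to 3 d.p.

-0.345

ρ = 1 − 6Σd² / [n(n²−1)] = 1 − 6×222 / (10×99)
  = 1 − 1332/990 = 1 − 1.3455 ≈ -0.345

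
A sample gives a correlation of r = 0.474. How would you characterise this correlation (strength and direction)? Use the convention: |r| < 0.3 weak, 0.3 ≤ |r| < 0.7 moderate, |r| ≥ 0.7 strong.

r = 0.474 > 0 so the relationship is positive.
|r| = 0.474, which falls in the moderate range.

moderate positive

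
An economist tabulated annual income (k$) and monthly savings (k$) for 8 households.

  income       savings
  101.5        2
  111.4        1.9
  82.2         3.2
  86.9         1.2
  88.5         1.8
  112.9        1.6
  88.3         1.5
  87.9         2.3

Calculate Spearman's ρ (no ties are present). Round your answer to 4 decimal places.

Rank income: 6, 7, 1, 2, 5, 8, 4, 3
Rank savings: 6, 5, 8, 1, 4, 3, 2, 7
d = rank(income) − rank(savings): 0, 2, -7, 1, 1, 5, 2, -4; Σd² = 100
ρ = 1 − 6Σd² / [n(n²−1)] = 1 − 6×100 / (8×63) = 1 − 600/504 ≈ -0.1905

-0.1905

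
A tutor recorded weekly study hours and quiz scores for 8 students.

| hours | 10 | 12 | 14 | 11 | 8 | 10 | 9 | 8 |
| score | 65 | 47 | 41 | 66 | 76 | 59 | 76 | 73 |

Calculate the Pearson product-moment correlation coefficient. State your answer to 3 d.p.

-0.931

n = 8, Σx = 82, Σy = 503, Σx² = 870, Σy² = 32833, Σxy = 4980
nΣxy − ΣxΣy = 39840 − 41246 = -1406
nΣx² − (Σx)² = 6960 − 6724 = 236; nΣy² − (Σy)² = 262664 − 253009 = 9655
r = -1406 / √(236 × 9655) = -1406 / 1509.4966 ≈ -0.931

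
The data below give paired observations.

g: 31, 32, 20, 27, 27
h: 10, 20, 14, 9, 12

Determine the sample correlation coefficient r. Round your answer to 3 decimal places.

0.194

n = 5, Σg = 137, Σh = 65, Σg² = 3843, Σh² = 921, Σgh = 1797
nΣgh − ΣgΣh = 8985 − 8905 = 80
nΣg² − (Σg)² = 19215 − 18769 = 446; nΣh² − (Σh)² = 4605 − 4225 = 380
r = 80 / √(446 × 380) = 80 / 411.6795 ≈ 0.194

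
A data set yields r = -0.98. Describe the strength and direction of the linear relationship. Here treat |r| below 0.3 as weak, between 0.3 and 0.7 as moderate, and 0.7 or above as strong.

strong negative

r = -0.98 < 0 so the relationship is negative.
|r| = 0.98, which falls in the strong range.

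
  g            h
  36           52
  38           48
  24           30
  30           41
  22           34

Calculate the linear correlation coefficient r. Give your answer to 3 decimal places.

0.936

n = 5, Σg = 150, Σh = 205, Σg² = 4700, Σh² = 8745, Σgh = 6394
nΣgh − ΣgΣh = 31970 − 30750 = 1220
nΣg² − (Σg)² = 23500 − 22500 = 1000; nΣh² − (Σh)² = 43725 − 42025 = 1700
r = 1220 / √(1000 × 1700) = 1220 / 1303.8405 ≈ 0.936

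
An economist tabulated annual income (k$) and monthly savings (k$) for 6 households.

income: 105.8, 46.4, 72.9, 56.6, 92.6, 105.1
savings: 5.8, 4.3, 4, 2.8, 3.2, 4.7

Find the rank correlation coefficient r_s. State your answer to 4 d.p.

0.6000

Rank income: 6, 1, 3, 2, 4, 5
Rank savings: 6, 4, 3, 1, 2, 5
d = rank(income) − rank(savings): 0, -3, 0, 1, 2, 0; Σd² = 14
ρ = 1 − 6Σd² / [n(n²−1)] = 1 − 6×14 / (6×35) = 1 − 84/210 ≈ 0.6000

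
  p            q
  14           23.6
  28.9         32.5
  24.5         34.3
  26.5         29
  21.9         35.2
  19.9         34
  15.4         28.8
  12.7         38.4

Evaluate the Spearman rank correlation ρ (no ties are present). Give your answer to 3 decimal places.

-0.048

Rank p: 2, 8, 6, 7, 5, 4, 3, 1
Rank q: 1, 4, 6, 3, 7, 5, 2, 8
d = rank(p) − rank(q): 1, 4, 0, 4, -2, -1, 1, -7; Σd² = 88
ρ = 1 − 6Σd² / [n(n²−1)] = 1 − 6×88 / (8×63) = 1 − 528/504 ≈ -0.048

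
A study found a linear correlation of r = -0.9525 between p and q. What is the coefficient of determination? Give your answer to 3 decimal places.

r² = (-0.9525)² = 0.907

0.907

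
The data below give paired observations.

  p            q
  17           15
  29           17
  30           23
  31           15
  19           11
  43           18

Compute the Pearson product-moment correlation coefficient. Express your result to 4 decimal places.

0.5208

n = 6, Σp = 169, Σq = 99, Σp² = 5201, Σq² = 1713, Σpq = 2886
nΣpq − ΣpΣq = 17316 − 16731 = 585
nΣp² − (Σp)² = 31206 − 28561 = 2645; nΣq² − (Σq)² = 10278 − 9801 = 477
r = 585 / √(2645 × 477) = 585 / 1123.2386 ≈ 0.5208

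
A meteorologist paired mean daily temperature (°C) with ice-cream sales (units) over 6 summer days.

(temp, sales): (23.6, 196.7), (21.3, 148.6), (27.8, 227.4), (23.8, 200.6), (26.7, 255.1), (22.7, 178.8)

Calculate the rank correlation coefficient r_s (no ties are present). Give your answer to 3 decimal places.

Rank temp: 3, 1, 6, 4, 5, 2
Rank sales: 3, 1, 5, 4, 6, 2
d = rank(temp) − rank(sales): 0, 0, 1, 0, -1, 0; Σd² = 2
ρ = 1 − 6Σd² / [n(n²−1)] = 1 − 6×2 / (6×35) = 1 − 12/210 ≈ 0.943

0.943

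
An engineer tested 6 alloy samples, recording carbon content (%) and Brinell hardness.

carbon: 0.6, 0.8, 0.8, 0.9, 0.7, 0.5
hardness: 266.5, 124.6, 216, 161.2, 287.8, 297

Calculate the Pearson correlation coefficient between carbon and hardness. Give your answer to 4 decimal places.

-0.8115

n = 6, Σx = 4.3, Σy = 1353.1, Σx² = 3.19, Σy² = 330226.69, Σxy = 927.42
nΣxy − ΣxΣy = 5564.52 − 5818.33 = -253.81
nΣx² − (Σx)² = 19.14 − 18.49 = 0.65; nΣy² − (Σy)² = 1981360.14 − 1830879.61 = 150480.53
r = -253.81 / √(0.65 × 150480.53) = -253.81 / 312.7497 ≈ -0.8115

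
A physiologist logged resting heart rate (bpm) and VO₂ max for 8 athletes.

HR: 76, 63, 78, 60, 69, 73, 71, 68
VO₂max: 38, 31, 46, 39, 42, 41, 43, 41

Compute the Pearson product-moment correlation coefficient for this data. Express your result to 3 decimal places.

n = 8, Σx = 558, Σy = 321, Σx² = 39184, Σy² = 13017, Σxy = 22501
nΣxy − ΣxΣy = 180008 − 179118 = 890
nΣx² − (Σx)² = 313472 − 311364 = 2108; nΣy² − (Σy)² = 104136 − 103041 = 1095
r = 890 / √(2108 × 1095) = 890 / 1519.2959 ≈ 0.586

0.586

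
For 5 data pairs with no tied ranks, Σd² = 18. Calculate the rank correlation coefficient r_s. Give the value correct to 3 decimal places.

0.100

ρ = 1 − 6Σd² / [n(n²−1)] = 1 − 6×18 / (5×24)
  = 1 − 108/120 = 1 − 0.9000 ≈ 0.100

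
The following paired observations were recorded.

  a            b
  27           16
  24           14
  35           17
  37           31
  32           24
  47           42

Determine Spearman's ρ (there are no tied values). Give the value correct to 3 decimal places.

Rank a: 2, 1, 4, 5, 3, 6
Rank b: 2, 1, 3, 5, 4, 6
d = rank(a) − rank(b): 0, 0, 1, 0, -1, 0; Σd² = 2
ρ = 1 − 6Σd² / [n(n²−1)] = 1 − 6×2 / (6×35) = 1 − 12/210 ≈ 0.943

0.943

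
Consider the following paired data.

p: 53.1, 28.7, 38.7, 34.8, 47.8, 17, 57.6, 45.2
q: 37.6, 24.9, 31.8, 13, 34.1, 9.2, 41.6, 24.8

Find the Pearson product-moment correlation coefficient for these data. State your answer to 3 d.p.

0.874

n = 8, Σp = 322.9, Σq = 217, Σp² = 14286.67, Σq² = 6807.06, Σpq = 9697.75
nΣpq − ΣpΣq = 77582 − 70069.3 = 7512.7
nΣp² − (Σp)² = 114293.36 − 104264.41 = 10028.95; nΣq² − (Σq)² = 54456.48 − 47089 = 7367.48
r = 7512.7 / √(10028.95 × 7367.48) = 7512.7 / 8595.8181 ≈ 0.874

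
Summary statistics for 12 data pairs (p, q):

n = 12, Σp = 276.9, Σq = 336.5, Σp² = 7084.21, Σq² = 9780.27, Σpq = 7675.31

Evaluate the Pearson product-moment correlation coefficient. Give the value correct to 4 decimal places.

-0.1829

r = (nΣpq − ΣpΣq) / √[(nΣp² − (Σp)²)(nΣq² − (Σq)²)]
Numerator: 12×7675.31 − 276.9×336.5 = -1073.13
Denominator: √[(85010.52 − 76673.61)(117363.24 − 113232.25)] = √[8336.91 × 4130.99] = 5868.5340
r = -1073.13 / 5868.5340 ≈ -0.1829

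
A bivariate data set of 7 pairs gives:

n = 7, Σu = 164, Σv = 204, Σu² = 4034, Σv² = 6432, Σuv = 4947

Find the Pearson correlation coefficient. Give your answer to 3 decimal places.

r = (nΣuv − ΣuΣv) / √[(nΣu² − (Σu)²)(nΣv² − (Σv)²)]
Numerator: 7×4947 − 164×204 = 1173
Denominator: √[(28238 − 26896)(45024 − 41616)] = √[1342 × 3408] = 2138.5827
r = 1173 / 2138.5827 ≈ 0.548

0.548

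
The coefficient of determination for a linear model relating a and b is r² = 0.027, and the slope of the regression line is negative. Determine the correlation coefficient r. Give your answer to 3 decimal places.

-0.164

|r| = √0.027 = 0.164
The association is negative, so r = −0.164.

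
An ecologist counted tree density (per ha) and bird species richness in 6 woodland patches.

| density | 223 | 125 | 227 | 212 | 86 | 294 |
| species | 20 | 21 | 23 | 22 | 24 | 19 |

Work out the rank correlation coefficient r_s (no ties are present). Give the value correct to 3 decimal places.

Rank density: 4, 2, 5, 3, 1, 6
Rank species: 2, 3, 5, 4, 6, 1
d = rank(density) − rank(species): 2, -1, 0, -1, -5, 5; Σd² = 56
ρ = 1 − 6Σd² / [n(n²−1)] = 1 − 6×56 / (6×35) = 1 − 336/210 ≈ -0.600

-0.600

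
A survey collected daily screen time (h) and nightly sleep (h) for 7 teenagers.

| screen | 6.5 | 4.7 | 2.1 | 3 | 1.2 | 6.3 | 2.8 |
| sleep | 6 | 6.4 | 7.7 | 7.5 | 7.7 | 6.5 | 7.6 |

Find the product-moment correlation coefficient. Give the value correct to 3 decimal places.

n = 7, Σx = 26.6, Σy = 49.4, Σx² = 126.72, Σy² = 351.8, Σxy = 179.22
nΣxy − ΣxΣy = 1254.54 − 1314.04 = -59.5
nΣx² − (Σx)² = 887.04 − 707.56 = 179.48; nΣy² − (Σy)² = 2462.6 − 2440.36 = 22.24
r = -59.5 / √(179.48 × 22.24) = -59.5 / 63.1794 ≈ -0.942

-0.942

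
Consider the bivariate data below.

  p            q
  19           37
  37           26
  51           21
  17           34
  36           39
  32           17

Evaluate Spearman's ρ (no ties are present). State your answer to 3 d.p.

-0.314

Rank p: 2, 5, 6, 1, 4, 3
Rank q: 5, 3, 2, 4, 6, 1
d = rank(p) − rank(q): -3, 2, 4, -3, -2, 2; Σd² = 46
ρ = 1 − 6Σd² / [n(n²−1)] = 1 − 6×46 / (6×35) = 1 − 276/210 ≈ -0.314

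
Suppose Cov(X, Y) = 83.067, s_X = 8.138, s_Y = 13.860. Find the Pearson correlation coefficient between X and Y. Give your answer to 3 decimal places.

r = Cov(X,Y) / (s_X · s_Y) = 83.067 / (8.138 × 13.860)
  = 83.067 / 112.7927 ≈ 0.736

0.736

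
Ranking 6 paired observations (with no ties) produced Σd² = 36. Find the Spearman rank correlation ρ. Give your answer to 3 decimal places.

ρ = 1 − 6Σd² / [n(n²−1)] = 1 − 6×36 / (6×35)
  = 1 − 216/210 = 1 − 1.0286 ≈ -0.029

-0.029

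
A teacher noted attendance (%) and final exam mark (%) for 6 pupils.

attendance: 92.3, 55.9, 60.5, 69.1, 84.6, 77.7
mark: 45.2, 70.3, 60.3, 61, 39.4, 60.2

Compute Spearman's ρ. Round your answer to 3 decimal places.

-0.886

Rank attendance: 6, 1, 2, 3, 5, 4
Rank mark: 2, 6, 4, 5, 1, 3
d = rank(attendance) − rank(mark): 4, -5, -2, -2, 4, 1; Σd² = 66
ρ = 1 − 6Σd² / [n(n²−1)] = 1 − 6×66 / (6×35) = 1 − 396/210 ≈ -0.886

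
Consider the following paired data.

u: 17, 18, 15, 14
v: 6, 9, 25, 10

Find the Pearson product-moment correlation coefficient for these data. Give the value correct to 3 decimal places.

-0.451

n = 4, Σu = 64, Σv = 50, Σu² = 1034, Σv² = 842, Σuv = 779
nΣuv − ΣuΣv = 3116 − 3200 = -84
nΣu² − (Σu)² = 4136 − 4096 = 40; nΣv² − (Σv)² = 3368 − 2500 = 868
r = -84 / √(40 × 868) = -84 / 186.3330 ≈ -0.451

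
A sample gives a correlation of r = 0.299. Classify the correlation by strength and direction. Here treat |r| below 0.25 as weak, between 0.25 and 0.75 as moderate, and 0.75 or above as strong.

r = 0.299 > 0 so the relationship is positive.
|r| = 0.299, which falls in the moderate range.

moderate positive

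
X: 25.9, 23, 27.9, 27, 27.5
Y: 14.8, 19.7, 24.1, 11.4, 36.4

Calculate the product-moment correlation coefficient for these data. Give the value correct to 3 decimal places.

n = 5, ΣX = 131.3, ΣY = 106.4, ΣX² = 3463.47, ΣY² = 2642.86, ΣXY = 2817.61
nΣXY − ΣXΣY = 14088.05 − 13970.32 = 117.73
nΣX² − (ΣX)² = 17317.35 − 17239.69 = 77.66; nΣY² − (ΣY)² = 13214.3 − 11320.96 = 1893.34
r = 117.73 / √(77.66 × 1893.34) = 117.73 / 383.4538 ≈ 0.307

0.307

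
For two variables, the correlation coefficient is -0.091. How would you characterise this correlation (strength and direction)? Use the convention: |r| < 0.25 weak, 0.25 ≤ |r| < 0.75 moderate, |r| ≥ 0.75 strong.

weak negative

r = -0.091 < 0 so the relationship is negative.
|r| = 0.091, which falls in the weak range.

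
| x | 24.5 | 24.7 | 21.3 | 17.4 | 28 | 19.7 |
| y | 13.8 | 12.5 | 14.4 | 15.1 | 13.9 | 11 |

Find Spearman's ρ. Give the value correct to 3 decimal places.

Rank x: 4, 5, 3, 1, 6, 2
Rank y: 3, 2, 5, 6, 4, 1
d = rank(x) − rank(y): 1, 3, -2, -5, 2, 1; Σd² = 44
ρ = 1 − 6Σd² / [n(n²−1)] = 1 − 6×44 / (6×35) = 1 − 264/210 ≈ -0.257

-0.257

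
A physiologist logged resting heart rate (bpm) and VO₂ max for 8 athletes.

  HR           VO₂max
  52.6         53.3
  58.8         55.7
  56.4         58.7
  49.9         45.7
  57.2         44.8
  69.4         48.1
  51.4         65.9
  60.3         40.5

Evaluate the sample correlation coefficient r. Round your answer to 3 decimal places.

n = 8, Σx = 456, Σy = 412.7, Σx² = 26261.42, Σy² = 21781.27, Σxy = 23399.96
nΣxy − ΣxΣy = 187199.68 − 188191.2 = -991.52
nΣx² − (Σx)² = 210091.36 − 207936 = 2155.36; nΣy² − (Σy)² = 174250.16 − 170321.29 = 3928.87
r = -991.52 / √(2155.36 × 3928.87) = -991.52 / 2910.0050 ≈ -0.341

-0.341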